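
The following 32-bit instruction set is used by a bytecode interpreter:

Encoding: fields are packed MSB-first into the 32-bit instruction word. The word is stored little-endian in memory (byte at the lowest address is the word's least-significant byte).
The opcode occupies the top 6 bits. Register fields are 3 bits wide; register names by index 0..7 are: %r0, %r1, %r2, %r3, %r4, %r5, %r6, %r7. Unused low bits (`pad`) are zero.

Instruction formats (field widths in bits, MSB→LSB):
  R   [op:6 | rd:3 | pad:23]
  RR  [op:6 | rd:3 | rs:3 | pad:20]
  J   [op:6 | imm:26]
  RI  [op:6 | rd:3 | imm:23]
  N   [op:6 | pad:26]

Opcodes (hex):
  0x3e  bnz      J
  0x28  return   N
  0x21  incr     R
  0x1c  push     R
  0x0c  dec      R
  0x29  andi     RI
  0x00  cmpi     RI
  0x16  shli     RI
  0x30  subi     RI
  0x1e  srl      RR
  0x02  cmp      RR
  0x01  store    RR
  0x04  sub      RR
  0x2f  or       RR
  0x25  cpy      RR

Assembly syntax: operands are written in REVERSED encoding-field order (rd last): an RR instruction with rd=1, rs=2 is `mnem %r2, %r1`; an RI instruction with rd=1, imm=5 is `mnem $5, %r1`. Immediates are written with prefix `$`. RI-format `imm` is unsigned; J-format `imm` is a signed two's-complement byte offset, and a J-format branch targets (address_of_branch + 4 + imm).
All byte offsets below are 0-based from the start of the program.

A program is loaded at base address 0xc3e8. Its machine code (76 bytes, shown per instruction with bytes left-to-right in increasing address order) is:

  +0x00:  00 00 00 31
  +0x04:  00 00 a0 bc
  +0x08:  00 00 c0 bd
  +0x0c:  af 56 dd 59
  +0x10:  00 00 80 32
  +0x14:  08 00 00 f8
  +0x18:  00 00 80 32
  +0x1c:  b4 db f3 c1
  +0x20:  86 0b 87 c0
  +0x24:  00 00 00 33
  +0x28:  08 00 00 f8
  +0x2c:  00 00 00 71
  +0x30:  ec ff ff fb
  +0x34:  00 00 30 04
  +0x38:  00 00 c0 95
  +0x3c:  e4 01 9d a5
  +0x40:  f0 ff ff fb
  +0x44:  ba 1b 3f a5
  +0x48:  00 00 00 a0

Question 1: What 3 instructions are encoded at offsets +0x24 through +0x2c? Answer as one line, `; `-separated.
+0x24: 00 00 00 33 ⇒ word 0x33000000 (little)
  top 6b → 0xc → dec [R]
  rd: (w>>23)&0x7=0x6 → %r6
+0x28: 08 00 00 f8 ⇒ word 0xf8000008 (little)
  top 6b → 0x3e → bnz [J]
  imm: (w>>0)&0x3ffffff=0x8 → $8
+0x2c: 00 00 00 71 ⇒ word 0x71000000 (little)
  top 6b → 0x1c → push [R]
  rd: (w>>23)&0x7=0x2 → %r2

dec %r6; bnz $8; push %r2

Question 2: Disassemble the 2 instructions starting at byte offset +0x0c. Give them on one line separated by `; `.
[0c] af 56 dd 59 → 0x59dd56af
  top 6b → 0x16 → shli [RI]
  rd@[25:23]=0x3 ⇒ %r3
  imm@[22:0]=0x5d56af ⇒ $6117039
[10] 00 00 80 32 → 0x32800000
  top 6b → 0xc → dec [R]
  rd@[25:23]=0x5 ⇒ %r5

shli $6117039, %r3; dec %r5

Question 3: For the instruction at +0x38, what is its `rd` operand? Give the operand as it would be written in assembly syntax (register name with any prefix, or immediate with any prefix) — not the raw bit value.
%r3

[38] 00 00 c0 95 → 0x95c00000
  op=0x95c00000>>26=0x25 ⇒ cpy (RR)
  [25:23] rd=3 = %r3
  [22:20] rs=4 = %r4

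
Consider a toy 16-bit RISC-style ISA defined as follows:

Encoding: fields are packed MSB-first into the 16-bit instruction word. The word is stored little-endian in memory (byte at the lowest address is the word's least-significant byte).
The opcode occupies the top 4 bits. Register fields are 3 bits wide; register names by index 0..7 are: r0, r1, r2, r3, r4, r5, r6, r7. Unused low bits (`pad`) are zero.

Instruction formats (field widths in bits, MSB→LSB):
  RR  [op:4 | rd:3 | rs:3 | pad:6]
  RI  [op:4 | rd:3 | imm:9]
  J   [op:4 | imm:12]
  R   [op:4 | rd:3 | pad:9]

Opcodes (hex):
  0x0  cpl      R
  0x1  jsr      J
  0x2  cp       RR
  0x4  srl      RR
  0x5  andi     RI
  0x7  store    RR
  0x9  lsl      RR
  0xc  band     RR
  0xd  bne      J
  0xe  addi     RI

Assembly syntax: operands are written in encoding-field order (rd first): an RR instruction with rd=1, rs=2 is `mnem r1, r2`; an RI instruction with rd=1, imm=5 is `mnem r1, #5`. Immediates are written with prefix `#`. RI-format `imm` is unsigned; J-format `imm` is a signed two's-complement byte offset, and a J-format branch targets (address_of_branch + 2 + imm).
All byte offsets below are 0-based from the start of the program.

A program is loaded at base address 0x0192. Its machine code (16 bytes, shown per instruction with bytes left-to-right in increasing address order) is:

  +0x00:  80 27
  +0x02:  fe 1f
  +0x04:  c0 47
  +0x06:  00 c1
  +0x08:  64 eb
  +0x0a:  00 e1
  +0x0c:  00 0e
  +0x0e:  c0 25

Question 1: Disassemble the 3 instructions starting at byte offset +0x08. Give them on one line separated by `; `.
+0x08: 64 eb ⇒ word 0xeb64 (little)
  opcode bits[15:12]=0xe: addi/RI
  rd: (w>>9)&0x7=0x5 → r5
  imm: (w>>0)&0x1ff=0x164 → #356
+0x0a: 00 e1 ⇒ word 0xe100 (little)
  opcode bits[15:12]=0xe: addi/RI
  rd: (w>>9)&0x7=0x0 → r0
  imm: (w>>0)&0x1ff=0x100 → #256
+0x0c: 00 0e ⇒ word 0x0e00 (little)
  opcode bits[15:12]=0x0: cpl/R
  rd: (w>>9)&0x7=0x7 → r7

addi r5, #356; addi r0, #256; cpl r7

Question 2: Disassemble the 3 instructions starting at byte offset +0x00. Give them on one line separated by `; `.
cp r3, r6; jsr #-2; srl r3, r7

[00] 80 27 → 0x2780
  top 4b → 0x2 → cp [RR]
  rd: (w>>9)&0x7=0x3 → r3
  rs: (w>>6)&0x7=0x6 → r6
[02] fe 1f → 0x1ffe
  top 4b → 0x1 → jsr [J]
  imm: (w>>0)&0xfff=0xffe (s12→-2) → #-2
[04] c0 47 → 0x47c0
  top 4b → 0x4 → srl [RR]
  rd: (w>>9)&0x7=0x3 → r3
  rs: (w>>6)&0x7=0x7 → r7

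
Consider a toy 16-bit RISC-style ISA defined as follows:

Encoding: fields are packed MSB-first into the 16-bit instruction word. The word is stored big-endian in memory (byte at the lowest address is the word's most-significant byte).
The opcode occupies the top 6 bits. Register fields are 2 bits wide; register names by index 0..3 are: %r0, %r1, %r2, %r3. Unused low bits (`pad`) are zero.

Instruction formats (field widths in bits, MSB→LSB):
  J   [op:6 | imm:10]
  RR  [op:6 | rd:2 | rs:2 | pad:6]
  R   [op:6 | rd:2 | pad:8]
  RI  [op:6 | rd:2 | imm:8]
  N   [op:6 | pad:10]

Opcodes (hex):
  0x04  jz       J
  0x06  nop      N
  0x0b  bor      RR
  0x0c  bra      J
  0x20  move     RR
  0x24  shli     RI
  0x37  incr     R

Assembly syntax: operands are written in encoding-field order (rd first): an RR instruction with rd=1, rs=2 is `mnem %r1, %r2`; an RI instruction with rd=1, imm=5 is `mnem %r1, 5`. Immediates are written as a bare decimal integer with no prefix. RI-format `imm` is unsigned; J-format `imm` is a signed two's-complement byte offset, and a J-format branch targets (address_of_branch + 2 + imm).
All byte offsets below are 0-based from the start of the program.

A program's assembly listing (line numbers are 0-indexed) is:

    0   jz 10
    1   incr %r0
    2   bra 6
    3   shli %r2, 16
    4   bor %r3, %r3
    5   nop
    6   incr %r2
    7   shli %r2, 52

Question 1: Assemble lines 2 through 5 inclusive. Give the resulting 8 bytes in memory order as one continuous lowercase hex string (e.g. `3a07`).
300692102fc01800

L2: bra op=0xc:6|imm=6:10 ⇒ 0x3006 ⇒ big 30 06
L3: shli op=0x24:6|rd=2:2|imm=16:8 ⇒ 0x9210 ⇒ big 92 10
L4: bor op=0xb:6|rd=3:2|rs=3:2|pad=0:6 ⇒ 0x2fc0 ⇒ big 2f c0
L5: nop op=0x6:6|pad=0:10 ⇒ 0x1800 ⇒ big 18 00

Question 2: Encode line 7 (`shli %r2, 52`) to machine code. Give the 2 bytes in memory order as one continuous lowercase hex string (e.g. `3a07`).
9234

line 7 (shli): pack op=0x24:6|rd=2:2|imm=52:8 = 0x9234; big→ 92 34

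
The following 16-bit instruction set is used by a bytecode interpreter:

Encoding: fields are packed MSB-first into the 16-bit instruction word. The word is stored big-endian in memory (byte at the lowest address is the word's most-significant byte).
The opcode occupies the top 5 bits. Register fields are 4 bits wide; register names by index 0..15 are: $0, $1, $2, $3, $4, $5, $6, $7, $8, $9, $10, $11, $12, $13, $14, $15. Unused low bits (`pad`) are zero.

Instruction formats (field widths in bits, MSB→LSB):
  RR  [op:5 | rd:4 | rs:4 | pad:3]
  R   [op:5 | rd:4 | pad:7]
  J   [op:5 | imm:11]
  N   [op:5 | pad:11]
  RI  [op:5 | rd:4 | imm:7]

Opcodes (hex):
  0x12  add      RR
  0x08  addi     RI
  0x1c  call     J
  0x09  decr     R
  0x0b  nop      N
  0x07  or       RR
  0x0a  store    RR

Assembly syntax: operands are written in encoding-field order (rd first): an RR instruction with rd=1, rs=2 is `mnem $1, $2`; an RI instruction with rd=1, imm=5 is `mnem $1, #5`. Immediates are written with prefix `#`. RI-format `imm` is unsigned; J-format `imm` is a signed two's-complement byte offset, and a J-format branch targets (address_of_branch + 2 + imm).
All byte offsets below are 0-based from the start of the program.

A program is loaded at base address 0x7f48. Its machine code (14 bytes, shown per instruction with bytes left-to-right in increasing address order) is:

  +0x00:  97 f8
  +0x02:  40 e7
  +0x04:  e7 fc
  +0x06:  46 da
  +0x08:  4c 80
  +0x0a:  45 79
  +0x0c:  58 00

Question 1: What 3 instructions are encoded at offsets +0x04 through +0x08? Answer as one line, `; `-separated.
+0x04: e7 fc ⇒ word 0xe7fc (big)
  op=0xe7fc>>11=0x1c ⇒ call (J)
  imm@[10:0]=0x7fc (s11→-4) ⇒ #-4
+0x06: 46 da ⇒ word 0x46da (big)
  op=0x46da>>11=0x8 ⇒ addi (RI)
  rd@[10:7]=0xd ⇒ $13
  imm@[6:0]=0x5a ⇒ #90
+0x08: 4c 80 ⇒ word 0x4c80 (big)
  op=0x4c80>>11=0x9 ⇒ decr (R)
  rd@[10:7]=0x9 ⇒ $9

call #-4; addi $13, #90; decr $9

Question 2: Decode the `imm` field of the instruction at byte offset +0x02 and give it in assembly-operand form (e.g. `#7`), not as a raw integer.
#103

@+02  big-endian(40 e7) = 0x40e7
  opcode bits[15:11]=0x8: addi/RI
  [10:7] rd=1 = $1
  [6:0] imm=103 = #103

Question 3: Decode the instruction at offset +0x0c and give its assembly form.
off 0x0c: read 58 00 as big → 0x5800
  op=0x5800>>11=0xb ⇒ nop (N)

nop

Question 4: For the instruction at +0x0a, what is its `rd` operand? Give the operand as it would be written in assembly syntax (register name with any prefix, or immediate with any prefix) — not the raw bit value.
+0x0a: 45 79 ⇒ word 0x4579 (big)
  opcode bits[15:11]=0x8: addi/RI
  rd@[10:7]=0xa ⇒ $10
  imm@[6:0]=0x79 ⇒ #121

$10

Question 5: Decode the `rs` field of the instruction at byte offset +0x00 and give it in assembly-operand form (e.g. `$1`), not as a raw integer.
$15

off 0x00: read 97 f8 as big → 0x97f8
  opcode bits[15:11]=0x12: add/RR
  rd@[10:7]=0xf ⇒ $15
  rs@[6:3]=0xf ⇒ $15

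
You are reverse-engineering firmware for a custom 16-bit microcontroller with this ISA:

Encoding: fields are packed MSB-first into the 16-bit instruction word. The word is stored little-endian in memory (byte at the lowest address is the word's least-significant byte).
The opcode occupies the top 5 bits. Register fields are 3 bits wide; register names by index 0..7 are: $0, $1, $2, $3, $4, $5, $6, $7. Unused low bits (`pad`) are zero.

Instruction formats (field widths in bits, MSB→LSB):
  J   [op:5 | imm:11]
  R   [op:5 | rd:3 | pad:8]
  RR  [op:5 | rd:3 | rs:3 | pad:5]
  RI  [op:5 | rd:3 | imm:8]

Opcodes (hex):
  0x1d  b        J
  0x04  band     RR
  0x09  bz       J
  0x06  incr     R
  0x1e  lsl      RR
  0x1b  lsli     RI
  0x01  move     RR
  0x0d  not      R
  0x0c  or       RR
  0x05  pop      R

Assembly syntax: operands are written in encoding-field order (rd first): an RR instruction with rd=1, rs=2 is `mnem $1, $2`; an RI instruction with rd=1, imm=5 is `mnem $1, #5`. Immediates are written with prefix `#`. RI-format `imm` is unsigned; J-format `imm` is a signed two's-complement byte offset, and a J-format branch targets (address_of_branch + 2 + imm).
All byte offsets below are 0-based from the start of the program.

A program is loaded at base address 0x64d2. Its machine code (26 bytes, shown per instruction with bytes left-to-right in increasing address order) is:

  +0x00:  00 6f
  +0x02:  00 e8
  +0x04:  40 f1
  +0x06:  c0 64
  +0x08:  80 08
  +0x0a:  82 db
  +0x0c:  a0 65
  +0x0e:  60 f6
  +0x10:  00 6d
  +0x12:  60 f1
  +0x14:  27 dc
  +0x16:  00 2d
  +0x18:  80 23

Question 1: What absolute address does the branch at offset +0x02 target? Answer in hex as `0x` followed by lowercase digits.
[02] 00 e8 → 0xe800
  opcode bits[15:11]=0x1d: b/J
  [10:0] imm=0 = #0
  target = base 0x64d2 + off 0x02 + 2 + imm 0 = 0x64d6

0x64d6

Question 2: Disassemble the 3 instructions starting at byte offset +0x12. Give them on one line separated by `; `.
lsl $1, $3; lsli $4, #39; pop $5

+0x12: 60 f1 ⇒ word 0xf160 (little)
  opcode bits[15:11]=0x1e: lsl/RR
  rd@[10:8]=0x1 ⇒ $1
  rs@[7:5]=0x3 ⇒ $3
+0x14: 27 dc ⇒ word 0xdc27 (little)
  opcode bits[15:11]=0x1b: lsli/RI
  rd@[10:8]=0x4 ⇒ $4
  imm@[7:0]=0x27 ⇒ #39
+0x16: 00 2d ⇒ word 0x2d00 (little)
  opcode bits[15:11]=0x5: pop/R
  rd@[10:8]=0x5 ⇒ $5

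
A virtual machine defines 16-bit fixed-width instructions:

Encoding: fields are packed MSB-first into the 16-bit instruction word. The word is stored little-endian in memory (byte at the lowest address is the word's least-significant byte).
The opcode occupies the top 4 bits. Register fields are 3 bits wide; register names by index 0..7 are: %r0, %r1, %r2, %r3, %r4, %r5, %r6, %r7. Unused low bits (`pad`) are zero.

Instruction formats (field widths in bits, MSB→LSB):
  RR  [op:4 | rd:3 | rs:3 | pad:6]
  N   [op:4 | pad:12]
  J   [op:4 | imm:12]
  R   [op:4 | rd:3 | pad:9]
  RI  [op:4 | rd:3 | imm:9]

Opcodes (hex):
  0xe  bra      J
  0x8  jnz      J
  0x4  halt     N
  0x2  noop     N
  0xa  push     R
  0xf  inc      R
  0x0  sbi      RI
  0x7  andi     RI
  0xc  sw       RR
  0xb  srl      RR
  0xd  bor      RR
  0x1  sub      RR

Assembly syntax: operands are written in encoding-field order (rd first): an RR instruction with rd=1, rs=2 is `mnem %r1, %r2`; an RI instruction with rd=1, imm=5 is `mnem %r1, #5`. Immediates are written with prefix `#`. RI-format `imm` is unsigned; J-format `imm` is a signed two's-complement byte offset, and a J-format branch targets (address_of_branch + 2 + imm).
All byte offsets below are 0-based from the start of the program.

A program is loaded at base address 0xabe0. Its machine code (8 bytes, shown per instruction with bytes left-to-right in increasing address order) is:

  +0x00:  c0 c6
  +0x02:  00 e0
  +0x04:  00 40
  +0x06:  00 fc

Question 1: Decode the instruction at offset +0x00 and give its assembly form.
sw %r3, %r3

off 0x00: read c0 c6 as little → 0xc6c0
  op=0xc6c0>>12=0xc ⇒ sw (RR)
  rd@[11:9]=0x3 ⇒ %r3
  rs@[8:6]=0x3 ⇒ %r3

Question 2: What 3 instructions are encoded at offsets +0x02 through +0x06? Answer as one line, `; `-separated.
[02] 00 e0 → 0xe000
  opcode bits[15:12]=0xe: bra/J
  [11:0] imm=0 = #0
[04] 00 40 → 0x4000
  opcode bits[15:12]=0x4: halt/N
[06] 00 fc → 0xfc00
  opcode bits[15:12]=0xf: inc/R
  [11:9] rd=6 = %r6

bra #0; halt; inc %r6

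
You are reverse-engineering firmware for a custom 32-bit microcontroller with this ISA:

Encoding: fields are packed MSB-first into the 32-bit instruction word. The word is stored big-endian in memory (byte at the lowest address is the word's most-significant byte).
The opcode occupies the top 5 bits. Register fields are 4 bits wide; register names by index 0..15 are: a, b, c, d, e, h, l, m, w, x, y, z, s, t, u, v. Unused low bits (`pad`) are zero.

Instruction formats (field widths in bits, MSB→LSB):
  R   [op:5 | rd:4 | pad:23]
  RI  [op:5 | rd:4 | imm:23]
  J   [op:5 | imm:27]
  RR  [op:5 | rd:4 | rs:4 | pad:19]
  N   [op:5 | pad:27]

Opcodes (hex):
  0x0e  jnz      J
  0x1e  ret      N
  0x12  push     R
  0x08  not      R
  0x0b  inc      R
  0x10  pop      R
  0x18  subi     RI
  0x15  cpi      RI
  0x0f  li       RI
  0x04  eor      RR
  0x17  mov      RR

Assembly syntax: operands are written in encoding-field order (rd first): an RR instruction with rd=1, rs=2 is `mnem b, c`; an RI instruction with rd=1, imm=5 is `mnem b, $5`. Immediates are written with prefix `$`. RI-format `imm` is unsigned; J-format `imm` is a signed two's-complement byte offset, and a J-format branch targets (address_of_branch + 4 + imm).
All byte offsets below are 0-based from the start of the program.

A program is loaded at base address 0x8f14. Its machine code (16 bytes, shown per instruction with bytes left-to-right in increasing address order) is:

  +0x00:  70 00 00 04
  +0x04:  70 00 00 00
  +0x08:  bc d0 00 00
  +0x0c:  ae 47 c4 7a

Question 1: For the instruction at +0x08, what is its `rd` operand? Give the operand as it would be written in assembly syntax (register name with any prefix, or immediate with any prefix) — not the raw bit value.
+0x08: bc d0 00 00 ⇒ word 0xbcd00000 (big)
  opcode bits[31:27]=0x17: mov/RR
  rd@[26:23]=0x9 ⇒ x
  rs@[22:19]=0xa ⇒ y

x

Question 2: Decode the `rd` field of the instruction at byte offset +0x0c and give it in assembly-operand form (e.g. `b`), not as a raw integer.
[0c] ae 47 c4 7a → 0xae47c47a
  opcode bits[31:27]=0x15: cpi/RI
  rd: (w>>23)&0xf=0xc → s
  imm: (w>>0)&0x7fffff=0x47c47a → $4703354

s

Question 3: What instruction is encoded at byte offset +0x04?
off 0x04: read 70 00 00 00 as big → 0x70000000
  opcode bits[31:27]=0xe: jnz/J
  [26:0] imm=0 = $0

jnz $0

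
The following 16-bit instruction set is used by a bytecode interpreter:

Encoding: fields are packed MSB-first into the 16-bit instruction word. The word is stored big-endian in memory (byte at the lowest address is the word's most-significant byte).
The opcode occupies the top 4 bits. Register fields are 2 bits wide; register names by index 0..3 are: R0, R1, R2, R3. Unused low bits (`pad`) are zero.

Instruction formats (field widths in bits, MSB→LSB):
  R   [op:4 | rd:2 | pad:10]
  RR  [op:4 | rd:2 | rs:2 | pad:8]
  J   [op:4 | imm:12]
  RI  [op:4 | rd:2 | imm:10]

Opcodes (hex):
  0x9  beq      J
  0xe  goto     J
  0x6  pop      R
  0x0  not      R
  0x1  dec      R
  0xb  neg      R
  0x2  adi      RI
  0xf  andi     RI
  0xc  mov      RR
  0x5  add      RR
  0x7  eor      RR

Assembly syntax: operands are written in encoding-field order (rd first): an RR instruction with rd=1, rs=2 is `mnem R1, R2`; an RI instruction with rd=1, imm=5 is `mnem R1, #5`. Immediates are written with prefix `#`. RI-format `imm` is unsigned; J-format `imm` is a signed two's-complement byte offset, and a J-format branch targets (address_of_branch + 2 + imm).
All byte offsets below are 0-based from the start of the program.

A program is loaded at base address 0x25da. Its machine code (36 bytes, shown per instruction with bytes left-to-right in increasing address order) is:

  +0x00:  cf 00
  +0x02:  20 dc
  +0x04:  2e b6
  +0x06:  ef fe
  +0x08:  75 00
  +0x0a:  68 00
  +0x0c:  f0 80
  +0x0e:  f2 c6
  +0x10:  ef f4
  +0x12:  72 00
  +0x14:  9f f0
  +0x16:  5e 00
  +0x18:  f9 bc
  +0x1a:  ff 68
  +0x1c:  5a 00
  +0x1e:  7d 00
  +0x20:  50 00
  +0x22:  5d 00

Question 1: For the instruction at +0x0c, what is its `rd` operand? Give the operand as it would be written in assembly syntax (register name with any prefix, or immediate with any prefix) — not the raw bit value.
[0c] f0 80 → 0xf080
  opcode bits[15:12]=0xf: andi/RI
  rd@[11:10]=0x0 ⇒ R0
  imm@[9:0]=0x80 ⇒ #128

R0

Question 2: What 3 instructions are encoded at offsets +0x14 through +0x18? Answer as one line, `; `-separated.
beq #-16; add R3, R2; andi R2, #444

off 0x14: read 9f f0 as big → 0x9ff0
  opcode bits[15:12]=0x9: beq/J
  [11:0] imm=4080 (s12→-16) = #-16
off 0x16: read 5e 00 as big → 0x5e00
  opcode bits[15:12]=0x5: add/RR
  [11:10] rd=3 = R3
  [9:8] rs=2 = R2
off 0x18: read f9 bc as big → 0xf9bc
  opcode bits[15:12]=0xf: andi/RI
  [11:10] rd=2 = R2
  [9:0] imm=444 = #444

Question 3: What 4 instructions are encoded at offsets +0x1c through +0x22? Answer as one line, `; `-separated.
add R2, R2; eor R3, R1; add R0, R0; add R3, R1

[1c] 5a 00 → 0x5a00
  opcode bits[15:12]=0x5: add/RR
  rd@[11:10]=0x2 ⇒ R2
  rs@[9:8]=0x2 ⇒ R2
[1e] 7d 00 → 0x7d00
  opcode bits[15:12]=0x7: eor/RR
  rd@[11:10]=0x3 ⇒ R3
  rs@[9:8]=0x1 ⇒ R1
[20] 50 00 → 0x5000
  opcode bits[15:12]=0x5: add/RR
  rd@[11:10]=0x0 ⇒ R0
  rs@[9:8]=0x0 ⇒ R0
[22] 5d 00 → 0x5d00
  opcode bits[15:12]=0x5: add/RR
  rd@[11:10]=0x3 ⇒ R3
  rs@[9:8]=0x1 ⇒ R1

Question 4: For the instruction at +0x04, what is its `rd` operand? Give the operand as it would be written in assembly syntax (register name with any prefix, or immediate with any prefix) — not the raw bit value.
off 0x04: read 2e b6 as big → 0x2eb6
  opcode bits[15:12]=0x2: adi/RI
  rd: (w>>10)&0x3=0x3 → R3
  imm: (w>>0)&0x3ff=0x2b6 → #694

R3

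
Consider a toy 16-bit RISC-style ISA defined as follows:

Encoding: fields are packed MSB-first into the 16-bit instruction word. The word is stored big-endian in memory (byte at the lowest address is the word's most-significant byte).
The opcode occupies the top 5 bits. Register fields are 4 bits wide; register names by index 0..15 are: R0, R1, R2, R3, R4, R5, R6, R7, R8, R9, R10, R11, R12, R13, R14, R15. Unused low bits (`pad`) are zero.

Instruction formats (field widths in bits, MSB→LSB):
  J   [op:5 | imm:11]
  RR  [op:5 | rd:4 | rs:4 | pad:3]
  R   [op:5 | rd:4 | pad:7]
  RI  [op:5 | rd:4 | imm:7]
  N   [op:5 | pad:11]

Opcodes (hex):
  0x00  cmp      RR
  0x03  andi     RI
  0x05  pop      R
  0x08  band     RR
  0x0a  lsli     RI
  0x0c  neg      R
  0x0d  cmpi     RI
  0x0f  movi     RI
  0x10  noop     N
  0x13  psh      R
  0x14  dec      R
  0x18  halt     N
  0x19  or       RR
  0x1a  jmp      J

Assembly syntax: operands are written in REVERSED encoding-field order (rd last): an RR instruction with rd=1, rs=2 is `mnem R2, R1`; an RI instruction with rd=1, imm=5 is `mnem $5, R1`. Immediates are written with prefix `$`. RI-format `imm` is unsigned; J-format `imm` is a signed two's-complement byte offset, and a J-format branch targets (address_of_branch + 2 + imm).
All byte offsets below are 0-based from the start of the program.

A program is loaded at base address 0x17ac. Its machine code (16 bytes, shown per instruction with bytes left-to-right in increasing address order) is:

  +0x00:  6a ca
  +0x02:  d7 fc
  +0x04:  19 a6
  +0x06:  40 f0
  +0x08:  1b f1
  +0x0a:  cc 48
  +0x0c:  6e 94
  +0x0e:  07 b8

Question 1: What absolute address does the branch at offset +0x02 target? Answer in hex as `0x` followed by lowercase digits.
off 0x02: read d7 fc as big → 0xd7fc
  op=0xd7fc>>11=0x1a ⇒ jmp (J)
  imm@[10:0]=0x7fc (s11→-4) ⇒ $-4
  target = base 0x17ac + off 0x02 + 2 + imm -4 = 0x17ac

0x17ac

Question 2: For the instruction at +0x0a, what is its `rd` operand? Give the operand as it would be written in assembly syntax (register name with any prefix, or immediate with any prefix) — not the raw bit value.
R8

[0a] cc 48 → 0xcc48
  op=0xcc48>>11=0x19 ⇒ or (RR)
  rd: (w>>7)&0xf=0x8 → R8
  rs: (w>>3)&0xf=0x9 → R9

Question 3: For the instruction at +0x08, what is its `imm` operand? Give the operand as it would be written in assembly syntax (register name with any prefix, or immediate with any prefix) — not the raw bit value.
$113

[08] 1b f1 → 0x1bf1
  opcode bits[15:11]=0x3: andi/RI
  rd: (w>>7)&0xf=0x7 → R7
  imm: (w>>0)&0x7f=0x71 → $113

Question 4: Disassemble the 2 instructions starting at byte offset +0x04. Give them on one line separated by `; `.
off 0x04: read 19 a6 as big → 0x19a6
  opcode bits[15:11]=0x3: andi/RI
  rd@[10:7]=0x3 ⇒ R3
  imm@[6:0]=0x26 ⇒ $38
off 0x06: read 40 f0 as big → 0x40f0
  opcode bits[15:11]=0x8: band/RR
  rd@[10:7]=0x1 ⇒ R1
  rs@[6:3]=0xe ⇒ R14

andi $38, R3; band R14, R1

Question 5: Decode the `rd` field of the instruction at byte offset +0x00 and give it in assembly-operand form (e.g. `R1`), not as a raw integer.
[00] 6a ca → 0x6aca
  top 5b → 0xd → cmpi [RI]
  rd@[10:7]=0x5 ⇒ R5
  imm@[6:0]=0x4a ⇒ $74

R5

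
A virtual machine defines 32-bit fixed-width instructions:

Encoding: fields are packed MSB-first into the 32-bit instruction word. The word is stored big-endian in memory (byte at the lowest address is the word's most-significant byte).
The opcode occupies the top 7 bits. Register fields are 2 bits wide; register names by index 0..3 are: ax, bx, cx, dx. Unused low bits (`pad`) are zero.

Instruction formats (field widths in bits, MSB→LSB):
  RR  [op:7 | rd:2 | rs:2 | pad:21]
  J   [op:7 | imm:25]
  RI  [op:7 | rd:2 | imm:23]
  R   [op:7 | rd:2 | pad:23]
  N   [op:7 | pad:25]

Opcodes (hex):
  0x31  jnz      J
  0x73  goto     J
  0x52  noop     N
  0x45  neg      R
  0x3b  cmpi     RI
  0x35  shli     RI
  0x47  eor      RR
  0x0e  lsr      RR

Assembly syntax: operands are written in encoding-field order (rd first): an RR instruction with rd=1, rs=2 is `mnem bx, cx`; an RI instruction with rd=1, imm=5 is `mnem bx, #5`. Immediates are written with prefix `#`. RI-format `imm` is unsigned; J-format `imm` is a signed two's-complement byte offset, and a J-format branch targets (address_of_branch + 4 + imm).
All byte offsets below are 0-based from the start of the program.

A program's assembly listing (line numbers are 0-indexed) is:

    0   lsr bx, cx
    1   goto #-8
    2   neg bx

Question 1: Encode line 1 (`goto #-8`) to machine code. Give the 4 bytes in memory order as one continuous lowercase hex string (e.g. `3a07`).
e7fffff8

1. goto fields op=0x73:7|imm=-8:25 → word e7fffff8h → e7 ff ff f8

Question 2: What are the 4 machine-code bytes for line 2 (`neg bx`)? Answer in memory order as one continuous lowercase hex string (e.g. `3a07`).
8a800000

2. neg fields op=0x45:7|rd=1:2|pad=0:23 → word 8a800000h → 8a 80 00 00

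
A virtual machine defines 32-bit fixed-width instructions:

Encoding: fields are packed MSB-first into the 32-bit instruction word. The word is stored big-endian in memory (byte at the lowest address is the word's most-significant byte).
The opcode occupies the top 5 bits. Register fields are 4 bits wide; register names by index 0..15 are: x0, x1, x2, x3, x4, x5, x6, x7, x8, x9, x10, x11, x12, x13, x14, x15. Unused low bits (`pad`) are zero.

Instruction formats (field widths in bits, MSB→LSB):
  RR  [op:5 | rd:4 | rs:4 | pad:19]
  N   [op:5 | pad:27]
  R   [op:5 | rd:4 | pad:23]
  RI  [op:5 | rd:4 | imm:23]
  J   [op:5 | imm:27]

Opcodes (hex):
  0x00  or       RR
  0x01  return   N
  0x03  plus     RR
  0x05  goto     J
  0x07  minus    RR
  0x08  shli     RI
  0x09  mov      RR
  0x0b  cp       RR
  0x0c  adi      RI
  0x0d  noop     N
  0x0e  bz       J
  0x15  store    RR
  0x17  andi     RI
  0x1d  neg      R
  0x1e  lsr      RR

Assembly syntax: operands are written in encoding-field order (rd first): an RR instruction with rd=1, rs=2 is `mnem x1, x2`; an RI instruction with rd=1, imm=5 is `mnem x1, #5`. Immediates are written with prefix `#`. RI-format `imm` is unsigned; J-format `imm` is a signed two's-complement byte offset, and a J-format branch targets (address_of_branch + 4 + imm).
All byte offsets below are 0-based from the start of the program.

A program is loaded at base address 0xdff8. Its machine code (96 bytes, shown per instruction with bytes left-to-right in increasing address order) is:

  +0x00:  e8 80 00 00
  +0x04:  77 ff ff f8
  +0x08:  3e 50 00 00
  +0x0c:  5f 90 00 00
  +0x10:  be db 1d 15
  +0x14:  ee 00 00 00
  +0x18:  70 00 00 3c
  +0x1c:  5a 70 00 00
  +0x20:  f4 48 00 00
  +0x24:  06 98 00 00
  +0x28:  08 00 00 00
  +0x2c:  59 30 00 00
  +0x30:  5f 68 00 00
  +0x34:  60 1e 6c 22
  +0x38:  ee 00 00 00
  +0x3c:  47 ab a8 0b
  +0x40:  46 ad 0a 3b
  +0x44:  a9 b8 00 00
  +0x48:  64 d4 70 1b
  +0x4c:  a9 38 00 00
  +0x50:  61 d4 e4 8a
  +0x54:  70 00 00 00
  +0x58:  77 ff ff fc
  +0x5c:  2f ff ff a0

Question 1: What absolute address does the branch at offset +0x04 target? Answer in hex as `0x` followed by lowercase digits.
[04] 77 ff ff f8 → 0x77fffff8
  op=0x77fffff8>>27=0xe ⇒ bz (J)
  imm: (w>>0)&0x7ffffff=0x7fffff8 (s27→-8) → #-8
  target = base 0xdff8 + off 0x04 + 4 + imm -8 = 0xdff8

0xdff8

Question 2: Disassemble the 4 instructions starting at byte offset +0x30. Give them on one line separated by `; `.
cp x14, x13; adi x0, #1993762; neg x12; shli x15, #2861067

@+30  big-endian(5f 68 00 00) = 0x5f680000
  opcode bits[31:27]=0xb: cp/RR
  rd: (w>>23)&0xf=0xe → x14
  rs: (w>>19)&0xf=0xd → x13
@+34  big-endian(60 1e 6c 22) = 0x601e6c22
  opcode bits[31:27]=0xc: adi/RI
  rd: (w>>23)&0xf=0x0 → x0
  imm: (w>>0)&0x7fffff=0x1e6c22 → #1993762
@+38  big-endian(ee 00 00 00) = 0xee000000
  opcode bits[31:27]=0x1d: neg/R
  rd: (w>>23)&0xf=0xc → x12
@+3c  big-endian(47 ab a8 0b) = 0x47aba80b
  opcode bits[31:27]=0x8: shli/RI
  rd: (w>>23)&0xf=0xf → x15
  imm: (w>>0)&0x7fffff=0x2ba80b → #2861067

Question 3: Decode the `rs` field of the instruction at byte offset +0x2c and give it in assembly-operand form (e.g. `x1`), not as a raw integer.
x6

+0x2c: 59 30 00 00 ⇒ word 0x59300000 (big)
  op=0x59300000>>27=0xb ⇒ cp (RR)
  rd: (w>>23)&0xf=0x2 → x2
  rs: (w>>19)&0xf=0x6 → x6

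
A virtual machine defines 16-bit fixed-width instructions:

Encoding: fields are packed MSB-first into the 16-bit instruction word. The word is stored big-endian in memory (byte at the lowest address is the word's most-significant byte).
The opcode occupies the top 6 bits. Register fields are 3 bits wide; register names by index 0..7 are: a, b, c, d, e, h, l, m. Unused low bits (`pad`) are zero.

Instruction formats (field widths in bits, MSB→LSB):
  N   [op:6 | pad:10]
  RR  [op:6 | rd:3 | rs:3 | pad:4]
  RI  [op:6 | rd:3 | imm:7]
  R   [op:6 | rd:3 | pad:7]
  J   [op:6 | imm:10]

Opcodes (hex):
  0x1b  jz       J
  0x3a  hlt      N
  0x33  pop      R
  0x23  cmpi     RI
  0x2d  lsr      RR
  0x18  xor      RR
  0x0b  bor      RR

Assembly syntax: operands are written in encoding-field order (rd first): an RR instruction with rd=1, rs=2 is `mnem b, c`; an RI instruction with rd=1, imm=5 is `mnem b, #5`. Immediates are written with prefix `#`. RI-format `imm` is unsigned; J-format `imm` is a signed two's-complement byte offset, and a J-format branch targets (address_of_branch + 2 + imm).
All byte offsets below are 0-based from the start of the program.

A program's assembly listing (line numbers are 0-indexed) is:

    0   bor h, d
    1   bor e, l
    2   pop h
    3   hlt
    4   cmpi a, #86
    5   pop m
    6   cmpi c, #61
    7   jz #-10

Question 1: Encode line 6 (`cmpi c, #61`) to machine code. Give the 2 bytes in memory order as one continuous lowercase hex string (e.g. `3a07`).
line 6 (cmpi): pack op=0x23:6|rd=2:3|imm=61:7 = 0x8d3d; big→ 8d 3d

8d3d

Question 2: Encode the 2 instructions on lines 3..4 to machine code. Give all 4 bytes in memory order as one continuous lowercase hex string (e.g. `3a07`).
line 3 (hlt): pack op=0x3a:6|pad=0:10 = 0xe800; big→ e8 00
line 4 (cmpi): pack op=0x23:6|rd=0:3|imm=86:7 = 0x8c56; big→ 8c 56

e8008c56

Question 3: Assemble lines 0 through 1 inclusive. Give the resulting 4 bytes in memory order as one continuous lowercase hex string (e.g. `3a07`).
2eb02e60

0. bor fields op=0xb:6|rd=5:3|rs=3:3|pad=0:4 → word 2eb0h → 2e b0
1. bor fields op=0xb:6|rd=4:3|rs=6:3|pad=0:4 → word 2e60h → 2e 60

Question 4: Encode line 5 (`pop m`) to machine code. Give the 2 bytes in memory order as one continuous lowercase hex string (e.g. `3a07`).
cf80

line 5 (pop): pack op=0x33:6|rd=7:3|pad=0:7 = 0xcf80; big→ cf 80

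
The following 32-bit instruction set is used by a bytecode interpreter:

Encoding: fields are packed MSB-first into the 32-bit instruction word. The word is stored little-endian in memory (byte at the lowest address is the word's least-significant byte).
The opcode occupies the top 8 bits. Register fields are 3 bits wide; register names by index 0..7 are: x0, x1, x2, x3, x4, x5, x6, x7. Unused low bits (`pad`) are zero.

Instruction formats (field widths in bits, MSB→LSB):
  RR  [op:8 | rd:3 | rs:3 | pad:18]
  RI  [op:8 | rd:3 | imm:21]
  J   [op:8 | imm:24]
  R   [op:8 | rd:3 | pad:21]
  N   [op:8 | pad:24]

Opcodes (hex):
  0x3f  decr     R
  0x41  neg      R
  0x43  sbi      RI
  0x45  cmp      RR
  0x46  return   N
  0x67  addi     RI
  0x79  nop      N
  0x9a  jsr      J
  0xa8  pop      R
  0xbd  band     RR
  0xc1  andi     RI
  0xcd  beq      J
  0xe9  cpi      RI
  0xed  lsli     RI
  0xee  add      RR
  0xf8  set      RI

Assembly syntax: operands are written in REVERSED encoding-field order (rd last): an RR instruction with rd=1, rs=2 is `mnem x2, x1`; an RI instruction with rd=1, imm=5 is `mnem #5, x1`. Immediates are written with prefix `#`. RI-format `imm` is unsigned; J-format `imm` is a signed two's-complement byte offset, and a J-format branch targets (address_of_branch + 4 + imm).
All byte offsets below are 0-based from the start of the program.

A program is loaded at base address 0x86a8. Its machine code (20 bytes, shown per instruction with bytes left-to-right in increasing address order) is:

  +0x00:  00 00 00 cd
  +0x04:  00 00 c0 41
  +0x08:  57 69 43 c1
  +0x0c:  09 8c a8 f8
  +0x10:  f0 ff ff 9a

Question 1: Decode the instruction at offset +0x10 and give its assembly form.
jsr #-16

off 0x10: read f0 ff ff 9a as little → 0x9afffff0
  op=0x9afffff0>>24=0x9a ⇒ jsr (J)
  imm@[23:0]=0xfffff0 (s24→-16) ⇒ #-16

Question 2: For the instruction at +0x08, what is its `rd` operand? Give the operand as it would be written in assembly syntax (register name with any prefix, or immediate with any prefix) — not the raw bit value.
off 0x08: read 57 69 43 c1 as little → 0xc1436957
  opcode bits[31:24]=0xc1: andi/RI
  rd@[23:21]=0x2 ⇒ x2
  imm@[20:0]=0x36957 ⇒ #223575

x2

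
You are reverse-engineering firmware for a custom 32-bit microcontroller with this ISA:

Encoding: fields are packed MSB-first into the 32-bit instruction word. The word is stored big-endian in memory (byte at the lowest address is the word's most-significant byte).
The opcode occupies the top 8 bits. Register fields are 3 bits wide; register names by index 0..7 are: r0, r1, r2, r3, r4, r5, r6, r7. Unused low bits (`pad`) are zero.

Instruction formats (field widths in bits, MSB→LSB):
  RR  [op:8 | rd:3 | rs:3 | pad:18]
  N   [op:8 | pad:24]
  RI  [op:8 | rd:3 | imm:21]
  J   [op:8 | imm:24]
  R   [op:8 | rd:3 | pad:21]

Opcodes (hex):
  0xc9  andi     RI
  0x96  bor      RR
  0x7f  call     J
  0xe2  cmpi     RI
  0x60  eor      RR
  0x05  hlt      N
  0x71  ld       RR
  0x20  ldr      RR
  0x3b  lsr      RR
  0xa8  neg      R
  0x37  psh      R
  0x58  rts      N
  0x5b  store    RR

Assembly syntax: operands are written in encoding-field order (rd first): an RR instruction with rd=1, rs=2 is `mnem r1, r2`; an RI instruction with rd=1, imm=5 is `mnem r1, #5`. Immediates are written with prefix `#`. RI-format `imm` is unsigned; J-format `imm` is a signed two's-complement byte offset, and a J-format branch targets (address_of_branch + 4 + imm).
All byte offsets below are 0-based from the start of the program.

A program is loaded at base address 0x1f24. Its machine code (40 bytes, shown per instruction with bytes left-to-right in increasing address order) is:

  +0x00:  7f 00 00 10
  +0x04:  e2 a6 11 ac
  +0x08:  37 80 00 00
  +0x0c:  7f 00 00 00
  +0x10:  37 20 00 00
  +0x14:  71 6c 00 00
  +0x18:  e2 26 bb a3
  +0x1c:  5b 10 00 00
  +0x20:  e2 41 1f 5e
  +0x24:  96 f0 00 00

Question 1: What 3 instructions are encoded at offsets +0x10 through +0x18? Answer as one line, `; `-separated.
@+10  big-endian(37 20 00 00) = 0x37200000
  op=0x37200000>>24=0x37 ⇒ psh (R)
  rd@[23:21]=0x1 ⇒ r1
@+14  big-endian(71 6c 00 00) = 0x716c0000
  op=0x716c0000>>24=0x71 ⇒ ld (RR)
  rd@[23:21]=0x3 ⇒ r3
  rs@[20:18]=0x3 ⇒ r3
@+18  big-endian(e2 26 bb a3) = 0xe226bba3
  op=0xe226bba3>>24=0xe2 ⇒ cmpi (RI)
  rd@[23:21]=0x1 ⇒ r1
  imm@[20:0]=0x6bba3 ⇒ #441251

psh r1; ld r3, r3; cmpi r1, #441251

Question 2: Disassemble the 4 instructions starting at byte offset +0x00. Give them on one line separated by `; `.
off 0x00: read 7f 00 00 10 as big → 0x7f000010
  opcode bits[31:24]=0x7f: call/J
  [23:0] imm=16 = #16
off 0x04: read e2 a6 11 ac as big → 0xe2a611ac
  opcode bits[31:24]=0xe2: cmpi/RI
  [23:21] rd=5 = r5
  [20:0] imm=397740 = #397740
off 0x08: read 37 80 00 00 as big → 0x37800000
  opcode bits[31:24]=0x37: psh/R
  [23:21] rd=4 = r4
off 0x0c: read 7f 00 00 00 as big → 0x7f000000
  opcode bits[31:24]=0x7f: call/J
  [23:0] imm=0 = #0

call #16; cmpi r5, #397740; psh r4; call #0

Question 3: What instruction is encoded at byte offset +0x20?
cmpi r2, #73566

@+20  big-endian(e2 41 1f 5e) = 0xe2411f5e
  opcode bits[31:24]=0xe2: cmpi/RI
  [23:21] rd=2 = r2
  [20:0] imm=73566 = #73566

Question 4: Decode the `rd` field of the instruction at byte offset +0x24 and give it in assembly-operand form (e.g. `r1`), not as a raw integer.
r7

off 0x24: read 96 f0 00 00 as big → 0x96f00000
  top 8b → 0x96 → bor [RR]
  rd@[23:21]=0x7 ⇒ r7
  rs@[20:18]=0x4 ⇒ r4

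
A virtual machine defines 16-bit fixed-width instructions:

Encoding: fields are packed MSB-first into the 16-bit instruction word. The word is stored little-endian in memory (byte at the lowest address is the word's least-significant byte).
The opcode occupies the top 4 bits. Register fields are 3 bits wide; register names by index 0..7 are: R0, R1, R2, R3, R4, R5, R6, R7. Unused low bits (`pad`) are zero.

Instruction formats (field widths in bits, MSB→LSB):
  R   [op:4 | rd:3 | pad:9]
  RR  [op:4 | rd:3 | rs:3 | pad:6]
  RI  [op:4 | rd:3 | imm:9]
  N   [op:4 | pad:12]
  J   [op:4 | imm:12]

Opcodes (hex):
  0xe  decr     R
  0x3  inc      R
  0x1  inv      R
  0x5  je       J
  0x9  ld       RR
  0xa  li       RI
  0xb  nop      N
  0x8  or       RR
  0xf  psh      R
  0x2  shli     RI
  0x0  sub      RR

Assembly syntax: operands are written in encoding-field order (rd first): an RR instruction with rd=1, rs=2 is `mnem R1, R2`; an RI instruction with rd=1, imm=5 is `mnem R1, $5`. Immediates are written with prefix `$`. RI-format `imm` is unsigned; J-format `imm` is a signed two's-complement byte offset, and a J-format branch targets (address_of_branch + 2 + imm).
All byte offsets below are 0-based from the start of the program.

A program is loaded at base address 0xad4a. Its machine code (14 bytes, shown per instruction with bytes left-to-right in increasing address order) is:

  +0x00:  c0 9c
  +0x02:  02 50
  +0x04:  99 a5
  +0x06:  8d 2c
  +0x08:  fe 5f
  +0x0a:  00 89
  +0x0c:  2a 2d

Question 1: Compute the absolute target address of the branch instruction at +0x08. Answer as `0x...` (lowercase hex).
@+08  little-endian(fe 5f) = 0x5ffe
  op=0x5ffe>>12=0x5 ⇒ je (J)
  imm@[11:0]=0xffe (s12→-2) ⇒ $-2
  target = base 0xad4a + off 0x08 + 2 + imm -2 = 0xad52

0xad52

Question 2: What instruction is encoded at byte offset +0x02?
[02] 02 50 → 0x5002
  op=0x5002>>12=0x5 ⇒ je (J)
  [11:0] imm=2 = $2

je $2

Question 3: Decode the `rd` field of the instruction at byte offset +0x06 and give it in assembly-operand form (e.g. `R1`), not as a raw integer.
R6

@+06  little-endian(8d 2c) = 0x2c8d
  opcode bits[15:12]=0x2: shli/RI
  rd: (w>>9)&0x7=0x6 → R6
  imm: (w>>0)&0x1ff=0x8d → $141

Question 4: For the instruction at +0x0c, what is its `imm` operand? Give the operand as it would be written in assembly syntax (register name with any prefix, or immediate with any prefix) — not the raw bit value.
$298

[0c] 2a 2d → 0x2d2a
  opcode bits[15:12]=0x2: shli/RI
  [11:9] rd=6 = R6
  [8:0] imm=298 = $298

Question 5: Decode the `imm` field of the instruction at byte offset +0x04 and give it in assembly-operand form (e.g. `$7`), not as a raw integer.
$409

+0x04: 99 a5 ⇒ word 0xa599 (little)
  top 4b → 0xa → li [RI]
  rd@[11:9]=0x2 ⇒ R2
  imm@[8:0]=0x199 ⇒ $409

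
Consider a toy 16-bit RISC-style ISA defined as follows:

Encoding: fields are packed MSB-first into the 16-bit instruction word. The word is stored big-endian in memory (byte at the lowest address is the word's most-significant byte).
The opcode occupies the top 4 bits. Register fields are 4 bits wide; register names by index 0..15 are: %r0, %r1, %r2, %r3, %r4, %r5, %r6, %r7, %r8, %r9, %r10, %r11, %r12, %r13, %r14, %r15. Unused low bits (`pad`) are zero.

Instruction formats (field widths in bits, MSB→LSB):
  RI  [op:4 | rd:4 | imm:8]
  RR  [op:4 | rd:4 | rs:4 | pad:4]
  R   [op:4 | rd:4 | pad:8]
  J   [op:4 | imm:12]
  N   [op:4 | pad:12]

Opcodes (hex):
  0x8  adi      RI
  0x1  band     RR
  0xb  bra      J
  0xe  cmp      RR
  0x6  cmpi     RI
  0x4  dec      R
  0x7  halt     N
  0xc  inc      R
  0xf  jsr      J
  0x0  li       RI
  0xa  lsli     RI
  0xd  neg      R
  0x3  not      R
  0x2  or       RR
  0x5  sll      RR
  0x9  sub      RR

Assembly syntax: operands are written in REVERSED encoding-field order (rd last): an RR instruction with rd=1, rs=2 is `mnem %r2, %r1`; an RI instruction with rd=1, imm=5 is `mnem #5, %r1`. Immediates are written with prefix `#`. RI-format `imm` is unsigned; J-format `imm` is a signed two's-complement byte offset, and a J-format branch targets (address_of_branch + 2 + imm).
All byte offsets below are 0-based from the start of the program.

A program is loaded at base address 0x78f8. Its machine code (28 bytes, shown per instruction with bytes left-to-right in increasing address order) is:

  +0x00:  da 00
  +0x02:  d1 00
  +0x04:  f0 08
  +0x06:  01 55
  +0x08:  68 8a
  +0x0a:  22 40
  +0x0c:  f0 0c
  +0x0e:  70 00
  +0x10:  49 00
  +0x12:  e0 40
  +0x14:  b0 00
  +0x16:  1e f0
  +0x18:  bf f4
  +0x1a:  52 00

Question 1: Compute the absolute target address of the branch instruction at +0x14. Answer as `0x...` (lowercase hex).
off 0x14: read b0 00 as big → 0xb000
  top 4b → 0xb → bra [J]
  imm@[11:0]=0x0 ⇒ #0
  target = base 0x78f8 + off 0x14 + 2 + imm 0 = 0x790e

0x790e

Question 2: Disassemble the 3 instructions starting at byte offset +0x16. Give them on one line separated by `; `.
[16] 1e f0 → 0x1ef0
  opcode bits[15:12]=0x1: band/RR
  rd@[11:8]=0xe ⇒ %r14
  rs@[7:4]=0xf ⇒ %r15
[18] bf f4 → 0xbff4
  opcode bits[15:12]=0xb: bra/J
  imm@[11:0]=0xff4 (s12→-12) ⇒ #-12
[1a] 52 00 → 0x5200
  opcode bits[15:12]=0x5: sll/RR
  rd@[11:8]=0x2 ⇒ %r2
  rs@[7:4]=0x0 ⇒ %r0

band %r15, %r14; bra #-12; sll %r0, %r2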